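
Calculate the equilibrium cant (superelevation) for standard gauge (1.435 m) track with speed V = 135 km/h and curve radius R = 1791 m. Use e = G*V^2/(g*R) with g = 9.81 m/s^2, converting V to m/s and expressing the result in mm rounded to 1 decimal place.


Convert speed: V = 135 / 3.6 = 37.5 m/s
Apply formula: e = 1.435 * 37.5^2 / (9.81 * 1791)
e = 1.435 * 1406.25 / 17569.71
e = 0.114855 m = 114.9 mm

114.9


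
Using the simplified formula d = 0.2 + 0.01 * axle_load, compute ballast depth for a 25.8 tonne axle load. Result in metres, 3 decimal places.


d = 0.2 + 0.01 * 25.8
d = 0.2 + 0.258
d = 0.458 m

0.458


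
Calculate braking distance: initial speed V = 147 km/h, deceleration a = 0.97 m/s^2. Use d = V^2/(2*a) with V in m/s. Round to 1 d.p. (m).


Convert speed: V = 147 / 3.6 = 40.8333 m/s
V^2 = 1667.3611
d = 1667.3611 / (2 * 0.97)
d = 1667.3611 / 1.94
d = 859.5 m

859.5


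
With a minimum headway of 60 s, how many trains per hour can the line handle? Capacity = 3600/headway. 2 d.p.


Capacity = 3600 / headway
Capacity = 3600 / 60
Capacity = 60.00 trains/hour

60.00


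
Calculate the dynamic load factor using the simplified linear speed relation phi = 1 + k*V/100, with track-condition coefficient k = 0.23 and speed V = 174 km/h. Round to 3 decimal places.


phi = 1 + k * V / 100
phi = 1 + 0.23 * 174 / 100
phi = 1 + 0.4002
phi = 1.400

1.400


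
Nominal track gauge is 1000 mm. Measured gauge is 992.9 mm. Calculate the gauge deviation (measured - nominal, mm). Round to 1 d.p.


Deviation = measured - nominal
Deviation = 992.9 - 1000
Deviation = -7.1 mm

-7.1


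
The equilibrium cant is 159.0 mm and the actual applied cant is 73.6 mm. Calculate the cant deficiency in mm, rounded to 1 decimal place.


Cant deficiency = equilibrium cant - actual cant
CD = 159.0 - 73.6
CD = 85.4 mm

85.4


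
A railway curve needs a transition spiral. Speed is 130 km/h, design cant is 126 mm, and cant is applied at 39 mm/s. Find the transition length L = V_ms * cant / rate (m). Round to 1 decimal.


Convert speed: V = 130 / 3.6 = 36.1111 m/s
L = 36.1111 * 126 / 39
L = 4550.0 / 39
L = 116.7 m

116.7


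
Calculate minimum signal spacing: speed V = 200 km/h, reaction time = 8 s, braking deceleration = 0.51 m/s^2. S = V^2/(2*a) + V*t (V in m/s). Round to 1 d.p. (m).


V = 200 / 3.6 = 55.5556 m/s
Braking distance = 55.5556^2 / (2*0.51) = 3025.9017 m
Sighting distance = 55.5556 * 8 = 444.4444 m
S = 3025.9017 + 444.4444 = 3470.3 m

3470.3


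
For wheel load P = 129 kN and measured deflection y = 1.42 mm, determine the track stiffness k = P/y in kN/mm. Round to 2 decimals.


Track stiffness k = P / y
k = 129 / 1.42
k = 90.85 kN/mm

90.85


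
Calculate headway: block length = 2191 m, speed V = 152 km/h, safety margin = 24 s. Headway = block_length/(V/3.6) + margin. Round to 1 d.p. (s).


V = 152 / 3.6 = 42.2222 m/s
Block traversal time = 2191 / 42.2222 = 51.8921 s
Headway = 51.8921 + 24
Headway = 75.9 s

75.9


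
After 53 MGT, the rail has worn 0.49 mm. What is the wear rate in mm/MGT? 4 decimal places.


Wear rate = total wear / cumulative tonnage
Rate = 0.49 / 53
Rate = 0.0092 mm/MGT

0.0092


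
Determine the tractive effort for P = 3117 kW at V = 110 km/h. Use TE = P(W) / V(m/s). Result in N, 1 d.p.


Convert: P = 3117 kW = 3117000 W
V = 110 / 3.6 = 30.5556 m/s
TE = 3117000 / 30.5556
TE = 102010.9 N

102010.9


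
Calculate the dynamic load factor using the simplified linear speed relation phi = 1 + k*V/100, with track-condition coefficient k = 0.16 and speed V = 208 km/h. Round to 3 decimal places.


phi = 1 + k * V / 100
phi = 1 + 0.16 * 208 / 100
phi = 1 + 0.3328
phi = 1.333

1.333


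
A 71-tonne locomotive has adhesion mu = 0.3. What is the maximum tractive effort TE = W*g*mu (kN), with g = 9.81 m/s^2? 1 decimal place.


TE_max = W * g * mu
TE_max = 71 * 9.81 * 0.3
TE_max = 696.51 * 0.3
TE_max = 209.0 kN

209.0


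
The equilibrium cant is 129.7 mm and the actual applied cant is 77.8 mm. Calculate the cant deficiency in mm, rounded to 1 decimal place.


Cant deficiency = equilibrium cant - actual cant
CD = 129.7 - 77.8
CD = 51.9 mm

51.9


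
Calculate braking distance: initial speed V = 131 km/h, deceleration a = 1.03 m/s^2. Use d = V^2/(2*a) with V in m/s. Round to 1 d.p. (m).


Convert speed: V = 131 / 3.6 = 36.3889 m/s
V^2 = 1324.1512
d = 1324.1512 / (2 * 1.03)
d = 1324.1512 / 2.06
d = 642.8 m

642.8


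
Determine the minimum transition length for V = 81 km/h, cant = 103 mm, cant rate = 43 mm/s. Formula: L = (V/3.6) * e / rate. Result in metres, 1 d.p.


Convert speed: V = 81 / 3.6 = 22.5 m/s
L = 22.5 * 103 / 43
L = 2317.5 / 43
L = 53.9 m

53.9


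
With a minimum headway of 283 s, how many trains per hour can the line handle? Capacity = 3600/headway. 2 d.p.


Capacity = 3600 / headway
Capacity = 3600 / 283
Capacity = 12.72 trains/hour

12.72


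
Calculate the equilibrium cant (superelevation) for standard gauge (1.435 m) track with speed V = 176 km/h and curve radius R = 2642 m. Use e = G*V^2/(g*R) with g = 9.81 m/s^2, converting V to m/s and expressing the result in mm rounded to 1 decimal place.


Convert speed: V = 176 / 3.6 = 48.8889 m/s
Apply formula: e = 1.435 * 48.8889^2 / (9.81 * 2642)
e = 1.435 * 2390.1235 / 25918.02
e = 0.132334 m = 132.3 mm

132.3


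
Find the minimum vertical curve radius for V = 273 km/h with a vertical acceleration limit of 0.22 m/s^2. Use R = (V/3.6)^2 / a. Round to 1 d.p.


Convert speed: V = 273 / 3.6 = 75.8333 m/s
V^2 = 5750.6944 m^2/s^2
R_v = 5750.6944 / 0.22
R_v = 26139.5 m

26139.5


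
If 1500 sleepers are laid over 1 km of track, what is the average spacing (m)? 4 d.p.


Spacing = 1000 m / number of sleepers
Spacing = 1000 / 1500
Spacing = 0.6667 m

0.6667


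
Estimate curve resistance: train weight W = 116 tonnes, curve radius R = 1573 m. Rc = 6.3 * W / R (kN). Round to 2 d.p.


Rc = 6.3 * W / R
Rc = 6.3 * 116 / 1573
Rc = 730.8 / 1573
Rc = 0.46 kN

0.46


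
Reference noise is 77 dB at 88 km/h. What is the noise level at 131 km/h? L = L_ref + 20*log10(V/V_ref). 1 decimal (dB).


V/V_ref = 131 / 88 = 1.488636
log10(1.488636) = 0.172789
20 * 0.172789 = 3.4558
L = 77 + 3.4558 = 80.5 dB

80.5


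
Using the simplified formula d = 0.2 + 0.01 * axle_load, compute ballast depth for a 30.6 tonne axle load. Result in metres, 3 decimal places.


d = 0.2 + 0.01 * 30.6
d = 0.2 + 0.306
d = 0.506 m

0.506


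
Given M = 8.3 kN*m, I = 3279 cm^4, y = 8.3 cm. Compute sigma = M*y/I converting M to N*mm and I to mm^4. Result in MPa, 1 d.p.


Convert units:
M = 8.3 kN*m = 8300000 N*mm
y = 8.3 cm = 83 mm
I = 3279 cm^4 = 32790000 mm^4
sigma = 8300000 * 83 / 32790000
sigma = 21.0 MPa

21.0


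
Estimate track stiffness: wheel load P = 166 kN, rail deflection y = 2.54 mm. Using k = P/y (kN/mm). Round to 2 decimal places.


Track stiffness k = P / y
k = 166 / 2.54
k = 65.35 kN/mm

65.35


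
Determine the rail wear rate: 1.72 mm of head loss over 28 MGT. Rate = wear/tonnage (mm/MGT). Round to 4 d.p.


Wear rate = total wear / cumulative tonnage
Rate = 1.72 / 28
Rate = 0.0614 mm/MGT

0.0614


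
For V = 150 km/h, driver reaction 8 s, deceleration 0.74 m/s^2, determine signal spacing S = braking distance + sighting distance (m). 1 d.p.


V = 150 / 3.6 = 41.6667 m/s
Braking distance = 41.6667^2 / (2*0.74) = 1173.048 m
Sighting distance = 41.6667 * 8 = 333.3333 m
S = 1173.048 + 333.3333 = 1506.4 m

1506.4


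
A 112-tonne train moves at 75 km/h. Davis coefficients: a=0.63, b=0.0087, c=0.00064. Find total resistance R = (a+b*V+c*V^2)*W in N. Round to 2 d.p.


b*V = 0.0087 * 75 = 0.6525
c*V^2 = 0.00064 * 5625 = 3.6
R_per_t = 0.63 + 0.6525 + 3.6 = 4.8825 N/t
R_total = 4.8825 * 112 = 546.84 N

546.84


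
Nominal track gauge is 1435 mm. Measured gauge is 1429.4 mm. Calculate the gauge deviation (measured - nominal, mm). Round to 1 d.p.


Deviation = measured - nominal
Deviation = 1429.4 - 1435
Deviation = -5.6 mm

-5.6


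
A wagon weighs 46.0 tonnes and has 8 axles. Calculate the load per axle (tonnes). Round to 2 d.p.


Load per axle = total weight / number of axles
Load = 46.0 / 8
Load = 5.75 tonnes

5.75


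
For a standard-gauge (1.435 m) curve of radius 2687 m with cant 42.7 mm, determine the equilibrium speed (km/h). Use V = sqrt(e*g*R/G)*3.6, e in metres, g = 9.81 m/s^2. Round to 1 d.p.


Convert cant: e = 42.7 mm = 0.0427 m
V_ms = sqrt(0.0427 * 9.81 * 2687 / 1.435)
V_ms = sqrt(784.354961) = 28.0063 m/s
V = 28.0063 * 3.6 = 100.8 km/h

100.8


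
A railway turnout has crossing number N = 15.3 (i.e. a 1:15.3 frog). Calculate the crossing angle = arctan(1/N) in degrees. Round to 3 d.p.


1/N = 1/15.3 = 0.065359
angle = arctan(0.065359) = 0.065267 rad
angle = 0.065267 * 180/pi = 3.740 degrees

3.740


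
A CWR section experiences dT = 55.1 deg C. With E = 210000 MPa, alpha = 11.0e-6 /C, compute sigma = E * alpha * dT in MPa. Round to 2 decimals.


sigma = E * alpha * dT
sigma = 210000 * 11.0e-6 * 55.1
sigma = 2.31 * 55.1
sigma = 127.28 MPa

127.28


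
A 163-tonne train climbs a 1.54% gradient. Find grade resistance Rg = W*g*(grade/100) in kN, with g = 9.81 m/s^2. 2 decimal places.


Rg = W * 9.81 * grade / 100
Rg = 163 * 9.81 * 1.54 / 100
Rg = 1599.03 * 0.0154
Rg = 24.63 kN

24.63


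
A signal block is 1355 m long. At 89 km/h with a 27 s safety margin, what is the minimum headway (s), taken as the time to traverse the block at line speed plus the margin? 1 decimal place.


V = 89 / 3.6 = 24.7222 m/s
Block traversal time = 1355 / 24.7222 = 54.809 s
Headway = 54.809 + 27
Headway = 81.8 s

81.8


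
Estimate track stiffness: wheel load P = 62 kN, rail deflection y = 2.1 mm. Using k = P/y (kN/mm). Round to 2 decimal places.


Track stiffness k = P / y
k = 62 / 2.1
k = 29.52 kN/mm

29.52


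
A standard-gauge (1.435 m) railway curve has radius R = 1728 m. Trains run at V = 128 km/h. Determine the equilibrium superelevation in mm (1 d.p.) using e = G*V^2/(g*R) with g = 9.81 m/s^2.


Convert speed: V = 128 / 3.6 = 35.5556 m/s
Apply formula: e = 1.435 * 35.5556^2 / (9.81 * 1728)
e = 1.435 * 1264.1975 / 16951.68
e = 0.107017 m = 107.0 mm

107.0


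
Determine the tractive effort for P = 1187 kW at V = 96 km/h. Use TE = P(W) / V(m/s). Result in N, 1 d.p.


Convert: P = 1187 kW = 1187000 W
V = 96 / 3.6 = 26.6667 m/s
TE = 1187000 / 26.6667
TE = 44512.5 N

44512.5


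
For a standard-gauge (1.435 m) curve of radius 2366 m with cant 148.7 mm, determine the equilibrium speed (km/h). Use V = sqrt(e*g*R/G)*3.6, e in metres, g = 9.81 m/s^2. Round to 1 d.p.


Convert cant: e = 148.7 mm = 0.1487 m
V_ms = sqrt(0.1487 * 9.81 * 2366 / 1.435)
V_ms = sqrt(2405.15359) = 49.0424 m/s
V = 49.0424 * 3.6 = 176.6 km/h

176.6


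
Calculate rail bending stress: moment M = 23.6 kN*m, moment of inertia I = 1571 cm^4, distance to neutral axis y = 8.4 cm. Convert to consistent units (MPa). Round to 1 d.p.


Convert units:
M = 23.6 kN*m = 23600000 N*mm
y = 8.4 cm = 84 mm
I = 1571 cm^4 = 15710000 mm^4
sigma = 23600000 * 84 / 15710000
sigma = 126.2 MPa

126.2


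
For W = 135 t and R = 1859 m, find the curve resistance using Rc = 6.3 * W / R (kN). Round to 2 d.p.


Rc = 6.3 * W / R
Rc = 6.3 * 135 / 1859
Rc = 850.5 / 1859
Rc = 0.46 kN

0.46


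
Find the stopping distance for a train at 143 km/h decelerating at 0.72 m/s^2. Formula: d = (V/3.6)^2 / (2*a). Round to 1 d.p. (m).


Convert speed: V = 143 / 3.6 = 39.7222 m/s
V^2 = 1577.8549
d = 1577.8549 / (2 * 0.72)
d = 1577.8549 / 1.44
d = 1095.7 m

1095.7


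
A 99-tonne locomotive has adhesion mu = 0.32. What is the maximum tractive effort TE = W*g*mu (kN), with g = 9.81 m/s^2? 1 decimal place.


TE_max = W * g * mu
TE_max = 99 * 9.81 * 0.32
TE_max = 971.19 * 0.32
TE_max = 310.8 kN

310.8


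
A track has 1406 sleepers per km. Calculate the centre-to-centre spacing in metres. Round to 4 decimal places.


Spacing = 1000 m / number of sleepers
Spacing = 1000 / 1406
Spacing = 0.7112 m

0.7112


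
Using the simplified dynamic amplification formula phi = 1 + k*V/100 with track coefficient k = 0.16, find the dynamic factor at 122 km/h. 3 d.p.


phi = 1 + k * V / 100
phi = 1 + 0.16 * 122 / 100
phi = 1 + 0.1952
phi = 1.195

1.195


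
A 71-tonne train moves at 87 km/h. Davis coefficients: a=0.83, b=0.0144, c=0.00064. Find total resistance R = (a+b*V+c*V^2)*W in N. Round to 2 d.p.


b*V = 0.0144 * 87 = 1.2528
c*V^2 = 0.00064 * 7569 = 4.84416
R_per_t = 0.83 + 1.2528 + 4.84416 = 6.92696 N/t
R_total = 6.92696 * 71 = 491.81 N

491.81


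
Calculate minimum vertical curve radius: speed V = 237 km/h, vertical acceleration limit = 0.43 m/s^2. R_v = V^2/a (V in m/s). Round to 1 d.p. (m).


Convert speed: V = 237 / 3.6 = 65.8333 m/s
V^2 = 4334.0278 m^2/s^2
R_v = 4334.0278 / 0.43
R_v = 10079.1 m

10079.1


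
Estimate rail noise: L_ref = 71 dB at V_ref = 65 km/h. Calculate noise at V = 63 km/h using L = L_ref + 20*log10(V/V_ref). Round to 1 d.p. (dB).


V/V_ref = 63 / 65 = 0.969231
log10(0.969231) = -0.013573
20 * -0.013573 = -0.2715
L = 71 + -0.2715 = 70.7 dB

70.7


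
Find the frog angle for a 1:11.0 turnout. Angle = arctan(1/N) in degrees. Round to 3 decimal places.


1/N = 1/11.0 = 0.090909
angle = arctan(0.090909) = 0.09066 rad
angle = 0.09066 * 180/pi = 5.194 degrees

5.194


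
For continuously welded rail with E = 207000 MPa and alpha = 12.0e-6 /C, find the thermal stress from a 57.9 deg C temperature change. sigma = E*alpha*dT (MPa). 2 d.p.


sigma = E * alpha * dT
sigma = 207000 * 12.0e-6 * 57.9
sigma = 2.484 * 57.9
sigma = 143.82 MPa

143.82


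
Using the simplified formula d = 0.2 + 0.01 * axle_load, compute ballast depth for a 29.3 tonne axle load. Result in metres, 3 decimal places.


d = 0.2 + 0.01 * 29.3
d = 0.2 + 0.293
d = 0.493 m

0.493


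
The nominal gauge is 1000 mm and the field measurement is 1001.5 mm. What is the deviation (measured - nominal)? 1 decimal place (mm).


Deviation = measured - nominal
Deviation = 1001.5 - 1000
Deviation = 1.5 mm

1.5


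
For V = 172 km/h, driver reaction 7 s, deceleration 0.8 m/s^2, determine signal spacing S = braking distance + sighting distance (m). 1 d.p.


V = 172 / 3.6 = 47.7778 m/s
Braking distance = 47.7778^2 / (2*0.8) = 1426.6975 m
Sighting distance = 47.7778 * 7 = 334.4444 m
S = 1426.6975 + 334.4444 = 1761.1 m

1761.1


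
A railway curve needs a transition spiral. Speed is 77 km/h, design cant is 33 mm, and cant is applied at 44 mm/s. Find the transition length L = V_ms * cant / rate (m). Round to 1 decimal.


Convert speed: V = 77 / 3.6 = 21.3889 m/s
L = 21.3889 * 33 / 44
L = 705.8333 / 44
L = 16.0 m

16.0


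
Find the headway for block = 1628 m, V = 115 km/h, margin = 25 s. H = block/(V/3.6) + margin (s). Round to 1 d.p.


V = 115 / 3.6 = 31.9444 m/s
Block traversal time = 1628 / 31.9444 = 50.9635 s
Headway = 50.9635 + 25
Headway = 76.0 s

76.0


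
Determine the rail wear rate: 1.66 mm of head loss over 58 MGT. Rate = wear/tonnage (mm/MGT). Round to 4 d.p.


Wear rate = total wear / cumulative tonnage
Rate = 1.66 / 58
Rate = 0.0286 mm/MGT

0.0286


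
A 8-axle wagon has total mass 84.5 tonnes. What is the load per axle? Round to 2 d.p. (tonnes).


Load per axle = total weight / number of axles
Load = 84.5 / 8
Load = 10.56 tonnes

10.56


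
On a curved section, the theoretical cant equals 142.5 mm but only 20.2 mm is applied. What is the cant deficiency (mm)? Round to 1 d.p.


Cant deficiency = equilibrium cant - actual cant
CD = 142.5 - 20.2
CD = 122.3 mm

122.3


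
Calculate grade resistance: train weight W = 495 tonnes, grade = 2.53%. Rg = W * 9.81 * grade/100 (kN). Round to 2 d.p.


Rg = W * 9.81 * grade / 100
Rg = 495 * 9.81 * 2.53 / 100
Rg = 4855.95 * 0.0253
Rg = 122.86 kN

122.86


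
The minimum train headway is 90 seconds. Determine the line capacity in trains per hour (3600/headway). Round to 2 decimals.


Capacity = 3600 / headway
Capacity = 3600 / 90
Capacity = 40.00 trains/hour

40.00


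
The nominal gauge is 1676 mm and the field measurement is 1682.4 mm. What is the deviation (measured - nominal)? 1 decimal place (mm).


Deviation = measured - nominal
Deviation = 1682.4 - 1676
Deviation = 6.4 mm

6.4


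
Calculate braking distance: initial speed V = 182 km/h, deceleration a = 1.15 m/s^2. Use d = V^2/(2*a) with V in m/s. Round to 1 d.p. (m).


Convert speed: V = 182 / 3.6 = 50.5556 m/s
V^2 = 2555.8642
d = 2555.8642 / (2 * 1.15)
d = 2555.8642 / 2.3
d = 1111.2 m

1111.2


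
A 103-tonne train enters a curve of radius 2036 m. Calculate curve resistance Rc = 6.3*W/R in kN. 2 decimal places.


Rc = 6.3 * W / R
Rc = 6.3 * 103 / 2036
Rc = 648.9 / 2036
Rc = 0.32 kN

0.32


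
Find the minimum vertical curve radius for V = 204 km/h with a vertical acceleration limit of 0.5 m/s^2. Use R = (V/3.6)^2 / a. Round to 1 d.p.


Convert speed: V = 204 / 3.6 = 56.6667 m/s
V^2 = 3211.1111 m^2/s^2
R_v = 3211.1111 / 0.5
R_v = 6422.2 m

6422.2


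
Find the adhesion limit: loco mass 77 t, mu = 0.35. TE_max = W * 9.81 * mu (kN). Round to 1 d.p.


TE_max = W * g * mu
TE_max = 77 * 9.81 * 0.35
TE_max = 755.37 * 0.35
TE_max = 264.4 kN

264.4


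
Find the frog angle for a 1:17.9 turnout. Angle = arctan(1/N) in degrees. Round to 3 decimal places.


1/N = 1/17.9 = 0.055866
angle = arctan(0.055866) = 0.055808 rad
angle = 0.055808 * 180/pi = 3.198 degrees

3.198


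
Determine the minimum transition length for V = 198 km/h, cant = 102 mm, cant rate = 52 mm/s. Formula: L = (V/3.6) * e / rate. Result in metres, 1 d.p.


Convert speed: V = 198 / 3.6 = 55.0 m/s
L = 55.0 * 102 / 52
L = 5610.0 / 52
L = 107.9 m

107.9


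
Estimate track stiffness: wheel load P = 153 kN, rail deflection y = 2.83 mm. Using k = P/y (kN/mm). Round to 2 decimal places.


Track stiffness k = P / y
k = 153 / 2.83
k = 54.06 kN/mm

54.06


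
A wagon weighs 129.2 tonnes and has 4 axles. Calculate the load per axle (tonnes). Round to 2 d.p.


Load per axle = total weight / number of axles
Load = 129.2 / 4
Load = 32.30 tonnes

32.30


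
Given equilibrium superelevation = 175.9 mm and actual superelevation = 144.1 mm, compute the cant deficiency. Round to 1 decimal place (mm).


Cant deficiency = equilibrium cant - actual cant
CD = 175.9 - 144.1
CD = 31.8 mm

31.8


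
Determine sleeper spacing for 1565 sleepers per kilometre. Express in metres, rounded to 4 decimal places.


Spacing = 1000 m / number of sleepers
Spacing = 1000 / 1565
Spacing = 0.6390 m

0.6390


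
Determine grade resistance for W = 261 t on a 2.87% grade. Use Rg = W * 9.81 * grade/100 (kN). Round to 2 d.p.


Rg = W * 9.81 * grade / 100
Rg = 261 * 9.81 * 2.87 / 100
Rg = 2560.41 * 0.0287
Rg = 73.48 kN

73.48


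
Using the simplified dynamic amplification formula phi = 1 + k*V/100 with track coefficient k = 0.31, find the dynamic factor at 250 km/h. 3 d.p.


phi = 1 + k * V / 100
phi = 1 + 0.31 * 250 / 100
phi = 1 + 0.775
phi = 1.775

1.775


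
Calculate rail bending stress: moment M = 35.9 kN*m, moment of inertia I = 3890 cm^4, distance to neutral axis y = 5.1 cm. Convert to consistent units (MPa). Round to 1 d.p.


Convert units:
M = 35.9 kN*m = 35900000 N*mm
y = 5.1 cm = 51 mm
I = 3890 cm^4 = 38900000 mm^4
sigma = 35900000 * 51 / 38900000
sigma = 47.1 MPa

47.1


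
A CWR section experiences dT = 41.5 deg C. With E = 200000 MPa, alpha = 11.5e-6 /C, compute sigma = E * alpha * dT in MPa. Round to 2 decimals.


sigma = E * alpha * dT
sigma = 200000 * 11.5e-6 * 41.5
sigma = 2.3 * 41.5
sigma = 95.45 MPa

95.45


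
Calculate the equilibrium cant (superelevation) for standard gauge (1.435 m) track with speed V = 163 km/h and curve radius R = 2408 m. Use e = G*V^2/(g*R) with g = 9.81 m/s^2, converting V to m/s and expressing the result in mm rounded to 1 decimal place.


Convert speed: V = 163 / 3.6 = 45.2778 m/s
Apply formula: e = 1.435 * 45.2778^2 / (9.81 * 2408)
e = 1.435 * 2050.0772 / 23622.48
e = 0.124536 m = 124.5 mm

124.5


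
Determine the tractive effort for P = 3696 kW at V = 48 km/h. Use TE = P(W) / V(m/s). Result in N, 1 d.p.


Convert: P = 3696 kW = 3696000 W
V = 48 / 3.6 = 13.3333 m/s
TE = 3696000 / 13.3333
TE = 277200.0 N

277200.0


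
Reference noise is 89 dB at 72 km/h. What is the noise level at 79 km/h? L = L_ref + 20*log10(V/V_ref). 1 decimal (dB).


V/V_ref = 79 / 72 = 1.097222
log10(1.097222) = 0.040295
20 * 0.040295 = 0.8059
L = 89 + 0.8059 = 89.8 dB

89.8


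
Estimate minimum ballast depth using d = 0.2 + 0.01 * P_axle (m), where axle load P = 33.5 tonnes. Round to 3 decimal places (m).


d = 0.2 + 0.01 * 33.5
d = 0.2 + 0.335
d = 0.535 m

0.535


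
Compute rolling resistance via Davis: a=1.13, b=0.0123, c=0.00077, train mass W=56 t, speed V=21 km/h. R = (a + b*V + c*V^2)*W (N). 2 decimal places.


b*V = 0.0123 * 21 = 0.2583
c*V^2 = 0.00077 * 441 = 0.33957
R_per_t = 1.13 + 0.2583 + 0.33957 = 1.72787 N/t
R_total = 1.72787 * 56 = 96.76 N

96.76


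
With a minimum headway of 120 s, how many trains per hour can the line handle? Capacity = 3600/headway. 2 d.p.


Capacity = 3600 / headway
Capacity = 3600 / 120
Capacity = 30.00 trains/hour

30.00


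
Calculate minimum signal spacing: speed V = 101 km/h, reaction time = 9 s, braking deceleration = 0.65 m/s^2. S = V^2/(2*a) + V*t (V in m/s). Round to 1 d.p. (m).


V = 101 / 3.6 = 28.0556 m/s
Braking distance = 28.0556^2 / (2*0.65) = 605.4725 m
Sighting distance = 28.0556 * 9 = 252.5 m
S = 605.4725 + 252.5 = 858.0 m

858.0


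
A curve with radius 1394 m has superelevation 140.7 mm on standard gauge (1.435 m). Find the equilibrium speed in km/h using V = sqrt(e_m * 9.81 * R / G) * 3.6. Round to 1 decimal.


Convert cant: e = 140.7 mm = 0.1407 m
V_ms = sqrt(0.1407 * 9.81 * 1394 / 1.435)
V_ms = sqrt(1340.8308) = 36.6174 m/s
V = 36.6174 * 3.6 = 131.8 km/h

131.8


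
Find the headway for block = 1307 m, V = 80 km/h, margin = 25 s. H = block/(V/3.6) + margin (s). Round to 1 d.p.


V = 80 / 3.6 = 22.2222 m/s
Block traversal time = 1307 / 22.2222 = 58.815 s
Headway = 58.815 + 25
Headway = 83.8 s

83.8


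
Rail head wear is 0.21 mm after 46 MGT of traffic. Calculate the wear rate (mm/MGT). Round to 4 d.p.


Wear rate = total wear / cumulative tonnage
Rate = 0.21 / 46
Rate = 0.0046 mm/MGT

0.0046


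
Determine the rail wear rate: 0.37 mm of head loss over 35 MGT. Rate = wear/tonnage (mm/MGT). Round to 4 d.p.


Wear rate = total wear / cumulative tonnage
Rate = 0.37 / 35
Rate = 0.0106 mm/MGT

0.0106


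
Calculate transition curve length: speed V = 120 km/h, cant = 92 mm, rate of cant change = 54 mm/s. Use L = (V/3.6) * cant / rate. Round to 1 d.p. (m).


Convert speed: V = 120 / 3.6 = 33.3333 m/s
L = 33.3333 * 92 / 54
L = 3066.6667 / 54
L = 56.8 m

56.8


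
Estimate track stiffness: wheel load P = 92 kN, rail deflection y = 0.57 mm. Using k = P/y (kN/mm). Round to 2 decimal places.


Track stiffness k = P / y
k = 92 / 0.57
k = 161.40 kN/mm

161.40


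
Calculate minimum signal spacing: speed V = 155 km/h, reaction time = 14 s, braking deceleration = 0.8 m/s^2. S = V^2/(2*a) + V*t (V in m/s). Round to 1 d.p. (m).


V = 155 / 3.6 = 43.0556 m/s
Braking distance = 43.0556^2 / (2*0.8) = 1158.613 m
Sighting distance = 43.0556 * 14 = 602.7778 m
S = 1158.613 + 602.7778 = 1761.4 m

1761.4


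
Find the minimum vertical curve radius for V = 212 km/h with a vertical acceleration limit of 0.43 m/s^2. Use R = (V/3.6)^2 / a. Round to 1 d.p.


Convert speed: V = 212 / 3.6 = 58.8889 m/s
V^2 = 3467.9012 m^2/s^2
R_v = 3467.9012 / 0.43
R_v = 8064.9 m

8064.9


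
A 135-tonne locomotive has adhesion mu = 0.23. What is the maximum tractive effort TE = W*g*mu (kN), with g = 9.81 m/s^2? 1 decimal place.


TE_max = W * g * mu
TE_max = 135 * 9.81 * 0.23
TE_max = 1324.35 * 0.23
TE_max = 304.6 kN

304.6


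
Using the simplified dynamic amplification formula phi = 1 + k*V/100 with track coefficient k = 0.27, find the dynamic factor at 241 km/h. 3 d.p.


phi = 1 + k * V / 100
phi = 1 + 0.27 * 241 / 100
phi = 1 + 0.6507
phi = 1.651

1.651


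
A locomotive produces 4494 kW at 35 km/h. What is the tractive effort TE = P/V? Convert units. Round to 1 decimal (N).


Convert: P = 4494 kW = 4494000 W
V = 35 / 3.6 = 9.7222 m/s
TE = 4494000 / 9.7222
TE = 462240.0 N

462240.0


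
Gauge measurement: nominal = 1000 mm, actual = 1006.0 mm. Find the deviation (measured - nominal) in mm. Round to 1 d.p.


Deviation = measured - nominal
Deviation = 1006.0 - 1000
Deviation = 6.0 mm

6.0


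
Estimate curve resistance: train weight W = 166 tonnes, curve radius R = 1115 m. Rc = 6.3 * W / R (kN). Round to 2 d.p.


Rc = 6.3 * W / R
Rc = 6.3 * 166 / 1115
Rc = 1045.8 / 1115
Rc = 0.94 kN

0.94


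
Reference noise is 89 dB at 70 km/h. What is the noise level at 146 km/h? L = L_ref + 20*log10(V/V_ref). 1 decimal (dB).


V/V_ref = 146 / 70 = 2.085714
log10(2.085714) = 0.319255
20 * 0.319255 = 6.3851
L = 89 + 6.3851 = 95.4 dB

95.4


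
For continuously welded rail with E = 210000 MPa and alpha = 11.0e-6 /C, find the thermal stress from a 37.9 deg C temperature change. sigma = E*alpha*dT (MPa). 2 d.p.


sigma = E * alpha * dT
sigma = 210000 * 11.0e-6 * 37.9
sigma = 2.31 * 37.9
sigma = 87.55 MPa

87.55


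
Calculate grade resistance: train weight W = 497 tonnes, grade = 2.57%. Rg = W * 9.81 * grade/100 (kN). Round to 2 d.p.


Rg = W * 9.81 * grade / 100
Rg = 497 * 9.81 * 2.57 / 100
Rg = 4875.57 * 0.0257
Rg = 125.30 kN

125.30


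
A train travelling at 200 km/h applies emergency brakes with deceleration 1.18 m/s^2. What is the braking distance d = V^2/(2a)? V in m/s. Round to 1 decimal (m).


Convert speed: V = 200 / 3.6 = 55.5556 m/s
V^2 = 3086.4198
d = 3086.4198 / (2 * 1.18)
d = 3086.4198 / 2.36
d = 1307.8 m

1307.8


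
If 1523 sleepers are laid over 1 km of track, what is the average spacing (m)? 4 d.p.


Spacing = 1000 m / number of sleepers
Spacing = 1000 / 1523
Spacing = 0.6566 m

0.6566


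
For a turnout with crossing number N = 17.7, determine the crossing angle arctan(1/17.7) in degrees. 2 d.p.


1/N = 1/17.7 = 0.056497
angle = arctan(0.056497) = 0.056437 rad
angle = 0.056437 * 180/pi = 3.23 degrees

3.23


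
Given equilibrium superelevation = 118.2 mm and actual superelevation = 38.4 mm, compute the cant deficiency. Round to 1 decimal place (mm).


Cant deficiency = equilibrium cant - actual cant
CD = 118.2 - 38.4
CD = 79.8 mm

79.8


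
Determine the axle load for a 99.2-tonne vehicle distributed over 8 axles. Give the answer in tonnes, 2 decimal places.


Load per axle = total weight / number of axles
Load = 99.2 / 8
Load = 12.40 tonnes

12.40


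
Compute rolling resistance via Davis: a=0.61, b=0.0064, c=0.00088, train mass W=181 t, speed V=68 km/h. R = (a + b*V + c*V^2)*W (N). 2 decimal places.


b*V = 0.0064 * 68 = 0.4352
c*V^2 = 0.00088 * 4624 = 4.06912
R_per_t = 0.61 + 0.4352 + 4.06912 = 5.11432 N/t
R_total = 5.11432 * 181 = 925.69 N

925.69


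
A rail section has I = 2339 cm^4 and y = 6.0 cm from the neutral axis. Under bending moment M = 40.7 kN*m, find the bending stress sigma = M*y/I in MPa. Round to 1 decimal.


Convert units:
M = 40.7 kN*m = 40700000 N*mm
y = 6.0 cm = 60 mm
I = 2339 cm^4 = 23390000 mm^4
sigma = 40700000 * 60 / 23390000
sigma = 104.4 MPa

104.4


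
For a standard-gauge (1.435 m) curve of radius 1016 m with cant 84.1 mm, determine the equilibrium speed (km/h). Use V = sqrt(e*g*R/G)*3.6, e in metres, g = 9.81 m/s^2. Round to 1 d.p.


Convert cant: e = 84.1 mm = 0.0841 m
V_ms = sqrt(0.0841 * 9.81 * 1016 / 1.435)
V_ms = sqrt(584.126367) = 24.1687 m/s
V = 24.1687 * 3.6 = 87.0 km/h

87.0


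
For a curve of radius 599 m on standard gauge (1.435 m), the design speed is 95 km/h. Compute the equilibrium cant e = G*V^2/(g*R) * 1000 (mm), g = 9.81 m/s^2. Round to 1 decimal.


Convert speed: V = 95 / 3.6 = 26.3889 m/s
Apply formula: e = 1.435 * 26.3889^2 / (9.81 * 599)
e = 1.435 * 696.3735 / 5876.19
e = 0.170058 m = 170.1 mm

170.1


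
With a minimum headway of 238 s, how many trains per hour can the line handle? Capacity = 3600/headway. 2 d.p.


Capacity = 3600 / headway
Capacity = 3600 / 238
Capacity = 15.13 trains/hour

15.13


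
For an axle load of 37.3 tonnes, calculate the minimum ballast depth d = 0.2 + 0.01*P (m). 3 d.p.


d = 0.2 + 0.01 * 37.3
d = 0.2 + 0.373
d = 0.573 m

0.573


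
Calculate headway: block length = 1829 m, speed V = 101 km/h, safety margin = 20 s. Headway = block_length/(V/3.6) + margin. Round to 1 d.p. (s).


V = 101 / 3.6 = 28.0556 m/s
Block traversal time = 1829 / 28.0556 = 65.1921 s
Headway = 65.1921 + 20
Headway = 85.2 s

85.2


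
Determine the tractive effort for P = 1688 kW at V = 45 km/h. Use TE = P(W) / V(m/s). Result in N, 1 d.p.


Convert: P = 1688 kW = 1688000 W
V = 45 / 3.6 = 12.5 m/s
TE = 1688000 / 12.5
TE = 135040.0 N

135040.0


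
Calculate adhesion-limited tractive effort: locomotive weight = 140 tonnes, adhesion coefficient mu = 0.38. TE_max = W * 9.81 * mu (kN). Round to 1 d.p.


TE_max = W * g * mu
TE_max = 140 * 9.81 * 0.38
TE_max = 1373.4 * 0.38
TE_max = 521.9 kN

521.9


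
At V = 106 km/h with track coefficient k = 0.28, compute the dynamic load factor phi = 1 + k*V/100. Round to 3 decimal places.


phi = 1 + k * V / 100
phi = 1 + 0.28 * 106 / 100
phi = 1 + 0.2968
phi = 1.297

1.297


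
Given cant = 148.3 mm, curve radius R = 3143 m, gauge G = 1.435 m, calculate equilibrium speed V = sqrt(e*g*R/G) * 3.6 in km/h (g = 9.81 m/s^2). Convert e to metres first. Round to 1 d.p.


Convert cant: e = 148.3 mm = 0.1483 m
V_ms = sqrt(0.1483 * 9.81 * 3143 / 1.435)
V_ms = sqrt(3186.417205) = 56.4484 m/s
V = 56.4484 * 3.6 = 203.2 km/h

203.2


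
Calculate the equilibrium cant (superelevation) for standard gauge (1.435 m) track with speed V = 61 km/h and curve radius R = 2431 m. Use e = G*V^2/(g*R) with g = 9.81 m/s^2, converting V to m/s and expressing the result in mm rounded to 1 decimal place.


Convert speed: V = 61 / 3.6 = 16.9444 m/s
Apply formula: e = 1.435 * 16.9444^2 / (9.81 * 2431)
e = 1.435 * 287.1142 / 23848.11
e = 0.017276 m = 17.3 mm

17.3


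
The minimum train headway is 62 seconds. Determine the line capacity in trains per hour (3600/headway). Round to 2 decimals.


Capacity = 3600 / headway
Capacity = 3600 / 62
Capacity = 58.06 trains/hour

58.06


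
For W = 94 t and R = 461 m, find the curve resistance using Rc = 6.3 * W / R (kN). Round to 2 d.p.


Rc = 6.3 * W / R
Rc = 6.3 * 94 / 461
Rc = 592.2 / 461
Rc = 1.28 kN

1.28


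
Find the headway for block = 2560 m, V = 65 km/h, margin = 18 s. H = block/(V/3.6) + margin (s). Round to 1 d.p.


V = 65 / 3.6 = 18.0556 m/s
Block traversal time = 2560 / 18.0556 = 141.7846 s
Headway = 141.7846 + 18
Headway = 159.8 s

159.8


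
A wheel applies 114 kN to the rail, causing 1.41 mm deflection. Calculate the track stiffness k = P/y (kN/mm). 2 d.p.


Track stiffness k = P / y
k = 114 / 1.41
k = 80.85 kN/mm

80.85


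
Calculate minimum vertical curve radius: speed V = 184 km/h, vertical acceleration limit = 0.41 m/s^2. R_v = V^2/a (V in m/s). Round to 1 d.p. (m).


Convert speed: V = 184 / 3.6 = 51.1111 m/s
V^2 = 2612.3457 m^2/s^2
R_v = 2612.3457 / 0.41
R_v = 6371.6 m

6371.6


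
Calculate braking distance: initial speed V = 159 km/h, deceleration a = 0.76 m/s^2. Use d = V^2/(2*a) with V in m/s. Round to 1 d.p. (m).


Convert speed: V = 159 / 3.6 = 44.1667 m/s
V^2 = 1950.6944
d = 1950.6944 / (2 * 0.76)
d = 1950.6944 / 1.52
d = 1283.4 m

1283.4


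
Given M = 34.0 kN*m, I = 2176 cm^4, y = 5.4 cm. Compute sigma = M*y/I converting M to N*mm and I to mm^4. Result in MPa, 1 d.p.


Convert units:
M = 34.0 kN*m = 34000000 N*mm
y = 5.4 cm = 54 mm
I = 2176 cm^4 = 21760000 mm^4
sigma = 34000000 * 54 / 21760000
sigma = 84.4 MPa

84.4


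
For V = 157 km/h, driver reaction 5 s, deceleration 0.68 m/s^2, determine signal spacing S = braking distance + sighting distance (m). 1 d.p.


V = 157 / 3.6 = 43.6111 m/s
Braking distance = 43.6111^2 / (2*0.68) = 1398.4772 m
Sighting distance = 43.6111 * 5 = 218.0556 m
S = 1398.4772 + 218.0556 = 1616.5 m

1616.5


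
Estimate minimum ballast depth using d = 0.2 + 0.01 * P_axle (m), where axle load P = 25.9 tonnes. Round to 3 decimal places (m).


d = 0.2 + 0.01 * 25.9
d = 0.2 + 0.259
d = 0.459 m

0.459


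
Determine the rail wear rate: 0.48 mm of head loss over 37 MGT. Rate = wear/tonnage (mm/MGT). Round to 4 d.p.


Wear rate = total wear / cumulative tonnage
Rate = 0.48 / 37
Rate = 0.0130 mm/MGT

0.0130


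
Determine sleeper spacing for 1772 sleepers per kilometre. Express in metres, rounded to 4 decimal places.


Spacing = 1000 m / number of sleepers
Spacing = 1000 / 1772
Spacing = 0.5643 m

0.5643


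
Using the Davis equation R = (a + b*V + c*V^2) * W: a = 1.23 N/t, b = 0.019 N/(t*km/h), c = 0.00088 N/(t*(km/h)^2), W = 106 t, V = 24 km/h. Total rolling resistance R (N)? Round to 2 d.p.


b*V = 0.019 * 24 = 0.456
c*V^2 = 0.00088 * 576 = 0.50688
R_per_t = 1.23 + 0.456 + 0.50688 = 2.19288 N/t
R_total = 2.19288 * 106 = 232.45 N

232.45


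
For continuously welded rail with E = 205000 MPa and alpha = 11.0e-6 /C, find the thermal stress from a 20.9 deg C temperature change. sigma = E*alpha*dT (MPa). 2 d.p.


sigma = E * alpha * dT
sigma = 205000 * 11.0e-6 * 20.9
sigma = 2.255 * 20.9
sigma = 47.13 MPa

47.13


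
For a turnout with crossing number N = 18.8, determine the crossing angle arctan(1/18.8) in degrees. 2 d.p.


1/N = 1/18.8 = 0.053191
angle = arctan(0.053191) = 0.053141 rad
angle = 0.053141 * 180/pi = 3.04 degrees

3.04


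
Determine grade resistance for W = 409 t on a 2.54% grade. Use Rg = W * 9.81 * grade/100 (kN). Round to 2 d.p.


Rg = W * 9.81 * grade / 100
Rg = 409 * 9.81 * 2.54 / 100
Rg = 4012.29 * 0.0254
Rg = 101.91 kN

101.91


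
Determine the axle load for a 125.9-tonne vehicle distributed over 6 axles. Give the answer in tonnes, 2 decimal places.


Load per axle = total weight / number of axles
Load = 125.9 / 6
Load = 20.98 tonnes

20.98


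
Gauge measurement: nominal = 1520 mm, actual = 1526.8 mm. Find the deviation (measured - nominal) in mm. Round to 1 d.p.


Deviation = measured - nominal
Deviation = 1526.8 - 1520
Deviation = 6.8 mm

6.8


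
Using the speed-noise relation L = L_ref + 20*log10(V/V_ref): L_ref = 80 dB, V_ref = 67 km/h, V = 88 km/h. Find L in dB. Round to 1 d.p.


V/V_ref = 88 / 67 = 1.313433
log10(1.313433) = 0.118408
20 * 0.118408 = 2.3682
L = 80 + 2.3682 = 82.4 dB

82.4


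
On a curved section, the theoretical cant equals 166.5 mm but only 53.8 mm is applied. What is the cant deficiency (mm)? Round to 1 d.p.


Cant deficiency = equilibrium cant - actual cant
CD = 166.5 - 53.8
CD = 112.7 mm

112.7


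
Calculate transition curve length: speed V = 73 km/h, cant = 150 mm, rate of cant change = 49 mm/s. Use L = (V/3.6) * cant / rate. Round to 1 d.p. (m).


Convert speed: V = 73 / 3.6 = 20.2778 m/s
L = 20.2778 * 150 / 49
L = 3041.6667 / 49
L = 62.1 m

62.1


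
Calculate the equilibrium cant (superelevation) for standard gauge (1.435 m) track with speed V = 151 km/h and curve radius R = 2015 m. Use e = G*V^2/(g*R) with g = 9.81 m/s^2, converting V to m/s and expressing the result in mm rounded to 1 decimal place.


Convert speed: V = 151 / 3.6 = 41.9444 m/s
Apply formula: e = 1.435 * 41.9444^2 / (9.81 * 2015)
e = 1.435 * 1759.3364 / 19767.15
e = 0.127719 m = 127.7 mm

127.7


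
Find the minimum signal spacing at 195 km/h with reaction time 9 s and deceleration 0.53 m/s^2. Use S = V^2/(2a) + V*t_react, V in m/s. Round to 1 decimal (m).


V = 195 / 3.6 = 54.1667 m/s
Braking distance = 54.1667^2 / (2*0.53) = 2767.9507 m
Sighting distance = 54.1667 * 9 = 487.5 m
S = 2767.9507 + 487.5 = 3255.5 m

3255.5


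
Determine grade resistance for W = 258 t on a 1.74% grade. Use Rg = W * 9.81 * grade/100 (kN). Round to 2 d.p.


Rg = W * 9.81 * grade / 100
Rg = 258 * 9.81 * 1.74 / 100
Rg = 2530.98 * 0.0174
Rg = 44.04 kN

44.04


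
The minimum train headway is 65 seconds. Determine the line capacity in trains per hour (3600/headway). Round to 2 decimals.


Capacity = 3600 / headway
Capacity = 3600 / 65
Capacity = 55.38 trains/hour

55.38


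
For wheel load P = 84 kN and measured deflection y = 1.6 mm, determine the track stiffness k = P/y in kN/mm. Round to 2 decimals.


Track stiffness k = P / y
k = 84 / 1.6
k = 52.50 kN/mm

52.50


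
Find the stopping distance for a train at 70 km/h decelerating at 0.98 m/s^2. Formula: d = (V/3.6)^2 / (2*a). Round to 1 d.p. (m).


Convert speed: V = 70 / 3.6 = 19.4444 m/s
V^2 = 378.0864
d = 378.0864 / (2 * 0.98)
d = 378.0864 / 1.96
d = 192.9 m

192.9


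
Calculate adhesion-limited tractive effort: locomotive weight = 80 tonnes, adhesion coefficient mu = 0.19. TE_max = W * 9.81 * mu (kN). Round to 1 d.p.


TE_max = W * g * mu
TE_max = 80 * 9.81 * 0.19
TE_max = 784.8 * 0.19
TE_max = 149.1 kN

149.1


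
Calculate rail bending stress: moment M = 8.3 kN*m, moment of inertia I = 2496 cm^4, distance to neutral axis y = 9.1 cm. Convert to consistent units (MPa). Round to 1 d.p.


Convert units:
M = 8.3 kN*m = 8300000 N*mm
y = 9.1 cm = 91 mm
I = 2496 cm^4 = 24960000 mm^4
sigma = 8300000 * 91 / 24960000
sigma = 30.3 MPa

30.3


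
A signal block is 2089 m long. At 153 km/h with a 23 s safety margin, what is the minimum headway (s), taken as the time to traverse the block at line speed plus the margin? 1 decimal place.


V = 153 / 3.6 = 42.5 m/s
Block traversal time = 2089 / 42.5 = 49.1529 s
Headway = 49.1529 + 23
Headway = 72.2 s

72.2


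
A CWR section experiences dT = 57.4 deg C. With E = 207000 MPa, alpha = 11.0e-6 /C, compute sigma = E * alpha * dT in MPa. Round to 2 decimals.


sigma = E * alpha * dT
sigma = 207000 * 11.0e-6 * 57.4
sigma = 2.277 * 57.4
sigma = 130.70 MPa

130.70


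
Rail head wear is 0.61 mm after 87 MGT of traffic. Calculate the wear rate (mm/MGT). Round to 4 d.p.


Wear rate = total wear / cumulative tonnage
Rate = 0.61 / 87
Rate = 0.0070 mm/MGT

0.0070


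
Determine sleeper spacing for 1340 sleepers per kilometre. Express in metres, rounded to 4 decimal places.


Spacing = 1000 m / number of sleepers
Spacing = 1000 / 1340
Spacing = 0.7463 m

0.7463


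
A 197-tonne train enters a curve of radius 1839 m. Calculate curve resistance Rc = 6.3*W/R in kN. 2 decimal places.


Rc = 6.3 * W / R
Rc = 6.3 * 197 / 1839
Rc = 1241.1 / 1839
Rc = 0.67 kN

0.67


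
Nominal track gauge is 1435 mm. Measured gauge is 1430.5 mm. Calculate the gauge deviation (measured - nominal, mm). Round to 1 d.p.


Deviation = measured - nominal
Deviation = 1430.5 - 1435
Deviation = -4.5 mm

-4.5


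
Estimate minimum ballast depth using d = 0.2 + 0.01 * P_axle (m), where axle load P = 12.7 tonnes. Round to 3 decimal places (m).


d = 0.2 + 0.01 * 12.7
d = 0.2 + 0.127
d = 0.327 m

0.327


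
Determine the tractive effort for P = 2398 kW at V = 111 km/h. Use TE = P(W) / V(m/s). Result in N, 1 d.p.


Convert: P = 2398 kW = 2398000 W
V = 111 / 3.6 = 30.8333 m/s
TE = 2398000 / 30.8333
TE = 77773.0 N

77773.0


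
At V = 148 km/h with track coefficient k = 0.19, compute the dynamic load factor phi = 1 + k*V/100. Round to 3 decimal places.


phi = 1 + k * V / 100
phi = 1 + 0.19 * 148 / 100
phi = 1 + 0.2812
phi = 1.281

1.281


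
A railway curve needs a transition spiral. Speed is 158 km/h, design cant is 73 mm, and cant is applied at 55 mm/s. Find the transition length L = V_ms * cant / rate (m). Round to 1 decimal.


Convert speed: V = 158 / 3.6 = 43.8889 m/s
L = 43.8889 * 73 / 55
L = 3203.8889 / 55
L = 58.3 m

58.3
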